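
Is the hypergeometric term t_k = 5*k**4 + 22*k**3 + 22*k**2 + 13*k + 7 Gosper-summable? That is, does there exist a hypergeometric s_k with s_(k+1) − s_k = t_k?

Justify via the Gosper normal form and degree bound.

The ratio is (5*k**4 + 42*k**3 + 118*k**2 + 143*k + 69)/(5*k**4 + 22*k**3 + 22*k**2 + 13*k + 7).
A = 1, B = 1, C = k**4 + 22*k**3/5 + 22*k**2/5 + 13*k/5 + 7/5.
Need (1)·f(k+1) − (1)·f(k) = k**4 + 22*k**3/5 + 22*k**2/5 + 13*k/5 + 7/5.
d = 5 from the (0,0,4) case.
A polynomial solution: f(k) = k*(k**4 + 3*k**3 - 2*k**2 + k + 4)/5.
Then R = B(k−1)f/C = k*(k**4 + 3*k**3 - 2*k**2 + k + 4)/(5*k**4 + 22*k**3 + 22*k**2 + 13*k + 7), so s_k = R(k)·t_k = k*(k**4 + 3*k**3 - 2*k**2 + k + 4).
s_(k+1) − s_k = 5*k**4 + 22*k**3 + 22*k**2 + 13*k + 7 = t_k.

Yes. s_k = k*(k**4 + 3*k**3 - 2*k**2 + k + 4).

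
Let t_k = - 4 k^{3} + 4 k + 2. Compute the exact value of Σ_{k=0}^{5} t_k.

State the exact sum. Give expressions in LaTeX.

Step 1: r(k) = (2*k - 2*(k + 1)**3 + 3)/(-2*k**3 + 2*k + 1).
Gosper form: A/B · C(k+1)/C(k) with A=1, B=1, C=k**3 - k - 1/2.
Solve (1)·f(k+1) − (1)·f(k) = k**3 - k - 1/2.
Degrees (0,0,3) ⇒ d ≤ 4.
A polynomial solution: f(k) = k**2*(k**2 - 2*k - 1)/4.
Certificate R = B(k−1)f/C = k**2*(k**2 - 2*k - 1)/(2*(2*k**3 - 2*k - 1)) gives s_k = k**2*(-k**2 + 2*k + 1).
Δs = -4*k**3 + 4*k + 2, as required.
Telescoping: Σ = s_(6) − s_(0) = -828 − (0) = -828.

Σ = -828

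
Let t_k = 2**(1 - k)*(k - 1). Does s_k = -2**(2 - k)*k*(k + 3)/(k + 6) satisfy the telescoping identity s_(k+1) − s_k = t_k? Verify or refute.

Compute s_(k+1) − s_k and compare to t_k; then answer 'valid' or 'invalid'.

s_(k+1) = -2**(1 - k)*(k + 1)*(k + 4)/(k + 7)
s_(k+1) − s_k = 2**(1 - k)*(k**3 + 9*k**2 + 8*k - 24)/(k**2 + 13*k + 42)
(s_(k+1) − s_k) − t_k = 6*(-k**2 - 7*k + 6)/(2**k*(k**2 + 13*k + 42))

Invalid: residual 6*(-k**2 - 7*k + 6)/(2**k*(k**2 + 13*k + 42)) ≠ 0.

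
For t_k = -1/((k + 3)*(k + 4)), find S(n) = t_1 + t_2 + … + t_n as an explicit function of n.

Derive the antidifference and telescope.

The ratio is (k + 3)/(k + 5).
Factor: A=k + 3; B=k + 5; C=1.
Need (k + 3)·f(k+1) − (k + 4)·f(k) = 1.
Bound: deg f ≤ 1.
Solving with deg f ≤ 1: f(k) = k/3.
Get s_k = R·t_k = -k/(3*k + 9) with R(k) = B(k−1)f(k)/C(k) = k*(k + 4)/3.
Δs = -1/(k**2 + 7*k + 12), as required.
Telescope: S(n) = s_(n+1) − s_(1) = (-n - 1)/(3*(n + 4)) − (-1/12) = -n/(4*n + 16).

S(n) = -n/(4*n + 16)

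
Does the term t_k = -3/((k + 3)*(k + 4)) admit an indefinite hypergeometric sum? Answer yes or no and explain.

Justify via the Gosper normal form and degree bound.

Step 1: r(k) = (k + 3)/(k + 5).
A = k + 3, B = k + 5, C = 1.
Need (k + 3)·f(k+1) − (k + 4)·f(k) = 1.
Degrees (1,1,0) ⇒ d ≤ 1.
A polynomial solution: f(k) = k/3.
Certificate R = B(k−1)f/C = k*(k + 4)/3 gives s_k = -k/(k + 3).
s_(k+1) − s_k = -3/(k**2 + 7*k + 12) = t_k.

Yes. s_k = -k/(k + 3).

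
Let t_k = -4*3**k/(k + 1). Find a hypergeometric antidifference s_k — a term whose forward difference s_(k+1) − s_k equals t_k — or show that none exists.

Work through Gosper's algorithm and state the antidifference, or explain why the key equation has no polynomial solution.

r(k) = 3*(k + 1)/(k + 2) after simplifying.
Take A(k)=3*k + 3, B(k)=k + 2, C(k)=1.
Need (3*k + 3)·f(k+1) − (k + 1)·f(k) = 1.
Bound: deg f ≤ -1.
Negative degree bound (-1): no f exists, t_k not Gosper-summable.

no hypergeometric antidifference exists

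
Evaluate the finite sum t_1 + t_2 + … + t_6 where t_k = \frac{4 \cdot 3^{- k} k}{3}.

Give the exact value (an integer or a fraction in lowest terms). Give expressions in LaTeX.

The ratio is (k + 1)/(3*k).
Normal form (A,B,C) = (1/3, 1, k).
f must satisfy (1/3)·f(k+1) − (1)·f(k) = k.
deg f ≤ 1 (via 0,0,1).
Match coefficients ⇒ f(k) = -3*(2*k + 1)/4.
Certificate R = B(k−1)f/C = -3*(2*k + 1)/(4*k) gives s_k = (-2*k - 1)/3**k.
s_(k+1) − s_k = 4*k/(3*3**k) = t_k.
Sum = s_(7) − s_(1); s_(7) = -5/729, s_(1) = -1 ⇒ 724/729.

Σ = 724/729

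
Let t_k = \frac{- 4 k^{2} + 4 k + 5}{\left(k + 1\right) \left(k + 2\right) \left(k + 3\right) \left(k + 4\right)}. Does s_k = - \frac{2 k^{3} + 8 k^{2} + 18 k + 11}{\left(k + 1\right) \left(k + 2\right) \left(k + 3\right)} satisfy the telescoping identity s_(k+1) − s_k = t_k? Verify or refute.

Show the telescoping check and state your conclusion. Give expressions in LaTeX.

valid (s_(k+1) − s_k reduces to t_k)

s_(k+1) = (-18*k - 2*(k + 1)**3 - 8*(k + 1)**2 - 29)/((k + 2)*(k + 3)*(k + 4))
s_(k+1) − s_k = (-4*k**2 + 4*k + 5)/(k**4 + 10*k**3 + 35*k**2 + 50*k + 24)
(s_(k+1) − s_k) − t_k = 0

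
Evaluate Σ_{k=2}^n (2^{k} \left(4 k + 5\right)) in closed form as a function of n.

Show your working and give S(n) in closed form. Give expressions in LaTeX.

S(n) = 8 \cdot 2^{n} n + 2 \cdot 2^{n} - 20

t_(k+1)/t_k = 2*(4*k + 9)/(4*k + 5).
So A=2 and B=1, with C=k + 5/4.
f must satisfy (2)·f(k+1) − (1)·f(k) = k + 5/4.
d = 1 from the (0,0,1) case.
A polynomial solution: f(k) = (4*k - 3)/4.
Certificate R = B(k−1)f/C = (4*k - 3)/(4*k + 5) gives s_k = 2**k*(4*k - 3).
Δs = 2**k*(4*k + 5), as required.
Σ_(k=2)^n t_k = s_(n+1) − s_(2) = (2**(n + 1)*(4*n + 1)) − (20), i.e. 8*2**n*n + 2*2**n - 20.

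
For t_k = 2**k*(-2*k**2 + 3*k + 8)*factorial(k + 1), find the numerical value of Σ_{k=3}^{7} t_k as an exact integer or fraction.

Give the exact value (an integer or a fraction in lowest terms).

Step 1: r(k) = 2*(2*k**3 + 5*k**2 - 7*k - 18)/(2*k**2 - 3*k - 8).
A = 2*k + 4, B = 1, C = k**2 - 3*k/2 - 4.
Solve (2*k + 4)·f(k+1) − (1)·f(k) = k**2 - 3*k/2 - 4.
From deg A=1, deg B=0, deg C=2: d=1.
A polynomial solution: f(k) = (k - 4)/2.
So s_k = (B(k−1)f/C)·t_k = ((k - 4)/(2*k**2 - 3*k - 8))·t_k = -2**k*(k - 4)*factorial(k + 1).
Check: Δs_k = 2**k*(-2*k**2 + 3*k + 8)*factorial(k + 1). ✓
Σ_(k=3)^(7) t_k = s_(8) − s_(3) = -371589120 − (192) = -371589312.

Σ = -371589312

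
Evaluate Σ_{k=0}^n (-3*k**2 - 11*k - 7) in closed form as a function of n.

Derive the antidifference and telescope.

S(n) = -n**3 - 7*n**2 - 13*n - 7

Step 1: r(k) = (3*k**2 + 17*k + 21)/(3*k**2 + 11*k + 7).
Take A(k)=1, B(k)=1, C(k)=k**2 + 11*k/3 + 7/3.
Key eq: (1)·f(k+1) = (1)·f(k) + (k**2 + 11*k/3 + 7/3).
Degrees (0,0,2) ⇒ d ≤ 3.
A polynomial solution: f(k) = k*(k**2 + 4*k + 2)/3.
Get s_k = R·t_k = k*(-k**2 - 4*k - 2) with R(k) = B(k−1)f(k)/C(k) = k*(k**2 + 4*k + 2)/(3*k**2 + 11*k + 7).
Check: Δs_k = -3*k**2 - 11*k - 7. ✓
Telescope: S(n) = s_(n+1) − s_(0) = -n**3 - 7*n**2 - 13*n - 7 − (0) = -n**3 - 7*n**2 - 13*n - 7.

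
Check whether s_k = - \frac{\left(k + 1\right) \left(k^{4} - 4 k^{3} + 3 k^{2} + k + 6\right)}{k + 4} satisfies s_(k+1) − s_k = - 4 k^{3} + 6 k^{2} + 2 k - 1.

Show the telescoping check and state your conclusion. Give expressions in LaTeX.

Invalid: residual \frac{3 \left(3 k^{4} + 14 k^{3} - 29 k^{2} - 8 k - 2\right)}{k^{2} + 9 k + 20} ≠ 0.

s_(k+1) = (-k**5 - 2*k**4 + 3*k**3 + 7*k**2 - 5*k - 14)/(k + 5)
s_(k+1) − s_k = (-4*k**5 - 21*k**4 + 18*k**3 + 50*k**2 + 7*k - 26)/(k**2 + 9*k + 20)
(s_(k+1) − s_k) − t_k = 3*(3*k**4 + 14*k**3 - 29*k**2 - 8*k - 2)/(k**2 + 9*k + 20)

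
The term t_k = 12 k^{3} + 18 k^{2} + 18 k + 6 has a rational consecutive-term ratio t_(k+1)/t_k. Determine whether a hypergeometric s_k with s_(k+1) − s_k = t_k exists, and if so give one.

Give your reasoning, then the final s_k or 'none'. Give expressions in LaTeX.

Compute t_(k+1)/t_k: get (2*k**3 + 9*k**2 + 15*k + 9)/(2*k**3 + 3*k**2 + 3*k + 1).
Gosper form: A/B · C(k+1)/C(k) with A=1, B=1, C=k**3 + 3*k**2/2 + 3*k/2 + 1/2.
Need (1)·f(k+1) − (1)·f(k) = k**3 + 3*k**2/2 + 3*k/2 + 1/2.
Degrees (0,0,3) ⇒ d ≤ 4.
A polynomial solution: f(k) = k**2*(k**2 + 1)/4.
R(k) = B(k−1)·f(k)/C(k) = k**2*(k**2 + 1)/(2*(2*k + 1)*(k**2 + k + 1)); s_k = R·t_k = 3*k**2*(k**2 + 1).
s_(k+1) − s_k = 12*k**3 + 18*k**2 + 18*k + 6 = t_k.

s_k = 3 k^{2} \left(k^{2} + 1\right)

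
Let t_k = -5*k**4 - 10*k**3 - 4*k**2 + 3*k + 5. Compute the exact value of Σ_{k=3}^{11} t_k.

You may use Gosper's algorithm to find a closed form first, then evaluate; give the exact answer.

The ratio is (5*k**4 + 30*k**3 + 64*k**2 + 55*k + 11)/(5*k**4 + 10*k**3 + 4*k**2 - 3*k - 5).
Factor: A=1; B=1; C=k**4 + 2*k**3 + 4*k**2/5 - 3*k/5 - 1.
Need (1)·f(k+1) − (1)·f(k) = k**4 + 2*k**3 + 4*k**2/5 - 3*k/5 - 1.
From deg A=0, deg B=0, deg C=4: d=5.
A polynomial solution: f(k) = k*(k**4 - 2*k**2 - k - 3)/5.
So s_k = (B(k−1)f/C)·t_k = (k*(k**4 - 2*k**2 - k - 3)/(5*k**4 + 10*k**3 + 4*k**2 - 3*k - 5))·t_k = k*(-k**4 + 2*k**2 + k + 3).
s_(k+1) − s_k = -5*k**4 - 10*k**3 - 4*k**2 + 3*k + 5 = t_k.
Telescoping: Σ = s_(12) − s_(3) = -245196 − (-171) = -245025.

Σ = -245025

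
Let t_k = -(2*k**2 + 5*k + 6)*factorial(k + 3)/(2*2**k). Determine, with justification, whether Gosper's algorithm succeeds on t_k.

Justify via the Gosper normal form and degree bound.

The ratio is (k + 4)*(5*k + 2*(k + 1)**2 + 11)/(2*(2*k**2 + 5*k + 6)).
So A=k/2 + 2 and B=1, with C=k**2 + 5*k/2 + 3.
Key eq: (k/2 + 2)·f(k+1) = (1)·f(k) + (k**2 + 5*k/2 + 3).
deg f ≤ 1 (via 1,0,2).
Solve for f: f(k) = 2*k - 1 (degree 1 ≤ 1).
Get s_k = R·t_k = -(2*k - 1)*factorial(k + 3)/2**k with R(k) = B(k−1)f(k)/C(k) = 2*(2*k - 1)/(2*k**2 + 5*k + 6).
Check: Δs_k = -(2*k**2 + 5*k + 6)*factorial(k + 3)/(2*2**k). ✓

Yes. s_k = -(2*k - 1)*factorial(k + 3)/2**k.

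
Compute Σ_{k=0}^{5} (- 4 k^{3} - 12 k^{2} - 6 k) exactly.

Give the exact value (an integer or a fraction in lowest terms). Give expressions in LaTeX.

Step 1: r(k) = (2*k**3 + 12*k**2 + 21*k + 11)/(k*(2*k**2 + 6*k + 3)).
Take A(k)=1, B(k)=1, C(k)=k**3 + 3*k**2 + 3*k/2.
Key eq: (1)·f(k+1) = (1)·f(k) + (k**3 + 3*k**2 + 3*k/2).
deg f ≤ 4 (via 0,0,3).
Solving with deg f ≤ 4: f(k) = k*(k - 1)*(k**2 + 3*k + 1)/4.
Get s_k = R·t_k = k*(-k**3 - 2*k**2 + 2*k + 1) with R(k) = B(k−1)f(k)/C(k) = (k - 1)*(k**2 + 3*k + 1)/(2*(2*k**2 + 6*k + 3)).
Verify: 2*k*(-2*k**2 - 6*k - 3) matches t_k.
Evaluate s at k=6 and k=0: -1650 and 0; difference -1650.

Σ = -1650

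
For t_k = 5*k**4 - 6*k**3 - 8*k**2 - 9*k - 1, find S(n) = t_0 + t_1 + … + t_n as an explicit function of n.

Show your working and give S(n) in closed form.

S(n) = n**5 + n**4 - 4*n**3 - 10*n**2 - 7*n - 1

Ratio r(k) = (5*k**4 + 14*k**3 + 4*k**2 - 23*k - 19)/(5*k**4 - 6*k**3 - 8*k**2 - 9*k - 1).
So A=1 and B=1, with C=k**4 - 6*k**3/5 - 8*k**2/5 - 9*k/5 - 1/5.
Key eq: (1)·f(k+1) = (1)·f(k) + (k**4 - 6*k**3/5 - 8*k**2/5 - 9*k/5 - 1/5).
Bound: deg f ≤ 5.
A polynomial solution: f(k) = k*(k**4 - 4*k**3 + 2*k**2 - 2*k + 2)/5.
Then R = B(k−1)f/C = k*(k**4 - 4*k**3 + 2*k**2 - 2*k + 2)/(5*k**4 - 6*k**3 - 8*k**2 - 9*k - 1), so s_k = R(k)·t_k = k*(k**4 - 4*k**3 + 2*k**2 - 2*k + 2).
s_(k+1) − s_k = 5*k**4 - 6*k**3 - 8*k**2 - 9*k - 1 = t_k.
s_(n+1) = n**5 + n**4 - 4*n**3 - 10*n**2 - 7*n - 1 and s_(0) = 0, so S(n) = n**5 + n**4 - 4*n**3 - 10*n**2 - 7*n - 1.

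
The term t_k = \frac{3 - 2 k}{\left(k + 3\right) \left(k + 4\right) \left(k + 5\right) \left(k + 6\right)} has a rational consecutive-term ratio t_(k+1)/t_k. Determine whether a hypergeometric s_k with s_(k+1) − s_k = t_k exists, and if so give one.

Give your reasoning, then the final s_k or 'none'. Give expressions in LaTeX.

s_k = \frac{k}{\left(k + 3\right) \left(k + 4\right) \left(k + 5\right)}

Compute t_(k+1)/t_k: get (k + 3)*(2*k - 1)/((k + 7)*(2*k - 3)).
A = k + 3, B = k + 7, C = k - 3/2.
Set up (k + 3)·f(k+1) − (k + 6)·f(k) − (k - 3/2) = 0.
Bound: deg f ≤ 3.
Coefficient equations give f(k) = -k/2.
So s_k = (B(k−1)f/C)·t_k = (-k*(k + 6)/(2*k - 3))·t_k = k/((k + 3)*(k + 4)*(k + 5)).
Verify: (3 - 2*k)/(k**4 + 18*k**3 + 119*k**2 + 342*k + 360) matches t_k.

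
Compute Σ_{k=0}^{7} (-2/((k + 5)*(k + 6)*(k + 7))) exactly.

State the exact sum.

Σ = -38/1365

The ratio is (k + 5)/(k + 8).
So A=k + 5 and B=k + 8, with C=1.
Set up (k + 5)·f(k+1) − (k + 7)·f(k) − (1) = 0.
Degrees (1,1,0) ⇒ d ≤ 2.
A polynomial solution: f(k) = k*(k + 11)/60.
Get s_k = R·t_k = k*(-k - 11)/(30*(k + 5)*(k + 6)) with R(k) = B(k−1)f(k)/C(k) = k*(k + 7)*(k + 11)/60.
Verify: -2/(k**3 + 18*k**2 + 107*k + 210) matches t_k.
Σ_(k=0)^(7) t_k = s_(8) − s_(0) = -38/1365 − (0) = -38/1365.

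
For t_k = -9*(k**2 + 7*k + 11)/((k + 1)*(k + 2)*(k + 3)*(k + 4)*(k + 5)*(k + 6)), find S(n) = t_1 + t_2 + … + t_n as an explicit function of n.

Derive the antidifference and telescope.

S(n) = n*(-n**2 - 12*n - 44)/(16*(n**3 + 12*n**2 + 44*n + 48))

r(k) = (k + 1)*(7*k + (k + 1)**2 + 18)/((k + 7)*(k**2 + 7*k + 11)) after simplifying.
Factor: A=k + 1; B=k + 7; C=k**2 + 7*k + 11.
Set up (k + 1)·f(k+1) − (k + 6)·f(k) − (k**2 + 7*k + 11) = 0.
deg f ≤ 5 (via 1,1,2).
Solving with deg f ≤ 5: f(k) = k*(k + 2)*(k + 4)*(k**2 + 9*k + 23)/45.
Then R = B(k−1)f/C = k*(k + 2)*(k + 4)*(k + 6)*(k**2 + 9*k + 23)/(45*(k**2 + 7*k + 11)), so s_k = R(k)·t_k = k*(-k**2 - 9*k - 23)/(5*(k**3 + 9*k**2 + 23*k + 15)).
Verify: 9*(-k**2 - 7*k - 11)/(k**6 + 21*k**5 + 175*k**4 + 735*k**3 + 1624*k**2 + 1764*k + 720) matches t_k.
s_(n+1) = (-n**3 - 12*n**2 - 44*n - 33)/(5*(n**3 + 12*n**2 + 44*n + 48)) and s_(1) = -11/80, so S(n) = n*(-n**2 - 12*n - 44)/(16*(n**3 + 12*n**2 + 44*n + 48)).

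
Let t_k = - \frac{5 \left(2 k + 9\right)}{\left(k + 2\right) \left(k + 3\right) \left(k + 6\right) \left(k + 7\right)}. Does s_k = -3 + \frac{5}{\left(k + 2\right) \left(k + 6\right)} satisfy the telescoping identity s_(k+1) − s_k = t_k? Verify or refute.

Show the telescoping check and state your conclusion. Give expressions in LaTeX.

valid (s_(k+1) − s_k reduces to t_k)

s_(k+1) = -3 + 5/((k + 3)*(k + 7))
s_(k+1) − s_k = 5*(-2*k - 9)/(k**4 + 18*k**3 + 113*k**2 + 288*k + 252)
(s_(k+1) − s_k) − t_k = 0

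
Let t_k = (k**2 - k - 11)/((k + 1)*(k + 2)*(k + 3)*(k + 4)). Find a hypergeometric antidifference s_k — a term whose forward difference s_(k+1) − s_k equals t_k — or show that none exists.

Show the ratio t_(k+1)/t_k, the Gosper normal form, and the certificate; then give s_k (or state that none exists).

s_k = k*(-k**2 - 8*k - 13)/(2*(k + 1)*(k + 2)*(k + 3))

Compute t_(k+1)/t_k: get (k + 1)*(k - (k + 1)**2 + 12)/((k + 5)*(-k**2 + k + 11)).
Factor: A=k + 1; B=k + 5; C=k**2 - k - 11.
f must satisfy (k + 1)·f(k+1) − (k + 4)·f(k) = k**2 - k - 11.
Bound: deg f ≤ 3.
Coefficient equations give f(k) = -k*(k**2 + 8*k + 13)/2.
R(k) = B(k−1)·f(k)/C(k) = -k*(k + 4)*(k**2 + 8*k + 13)/(2*(k**2 - k - 11)); s_k = R·t_k = k*(-k**2 - 8*k - 13)/(2*(k + 1)*(k + 2)*(k + 3)).
Check: Δs_k = (k**2 - k - 11)/(k**4 + 10*k**3 + 35*k**2 + 50*k + 24). ✓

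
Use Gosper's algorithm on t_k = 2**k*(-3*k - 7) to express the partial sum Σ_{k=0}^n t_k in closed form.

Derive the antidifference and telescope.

r(k) = 2*(3*k + 10)/(3*k + 7) after simplifying.
Gosper form: A/B · C(k+1)/C(k) with A=2, B=1, C=k + 7/3.
Need (2)·f(k+1) − (1)·f(k) = k + 7/3.
Degrees (0,0,1) ⇒ d ≤ 1.
Solve for f: f(k) = (3*k + 1)/3 (degree 1 ≤ 1).
So s_k = (B(k−1)f/C)·t_k = ((3*k + 1)/(3*k + 7))·t_k = 2**k*(-3*k - 1).
Δs = 2**k*(-3*k - 7), as required.
Evaluate: s_(n+1) = 2**(n + 1)*(-3*n - 4); subtract s_(0) = -1 ⇒ S(n) = -6*2**n*n - 8*2**n + 1.

S(n) = -6*2**n*n - 8*2**n + 1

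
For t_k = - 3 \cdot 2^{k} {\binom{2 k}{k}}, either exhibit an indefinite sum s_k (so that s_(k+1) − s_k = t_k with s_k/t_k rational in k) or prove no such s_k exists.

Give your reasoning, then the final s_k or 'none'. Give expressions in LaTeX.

t_(k+1)/t_k = 4*(2*k + 1)/(k + 1).
Gosper form: A/B · C(k+1)/C(k) with A=8*k + 4, B=k + 1, C=1.
Solve (8*k + 4)·f(k+1) − (k)·f(k) = 1.
Bound: deg f ≤ -1.
deg f ≤ -1 is impossible — no certificate.

none (Gosper's algorithm certifies no s_k)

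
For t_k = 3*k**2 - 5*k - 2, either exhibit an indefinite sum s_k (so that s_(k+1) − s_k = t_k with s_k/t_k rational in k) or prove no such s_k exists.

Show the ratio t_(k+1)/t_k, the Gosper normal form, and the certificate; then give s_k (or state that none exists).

s_k = k*(k**2 - 4*k + 1)

Compute t_(k+1)/t_k: get (3*k**2 + k - 4)/(3*k**2 - 5*k - 2).
Take A(k)=1, B(k)=1, C(k)=k**2 - 5*k/3 - 2/3.
Solve (1)·f(k+1) − (1)·f(k) = k**2 - 5*k/3 - 2/3.
deg f ≤ 3 (via 0,0,2).
A polynomial solution: f(k) = k*(k**2 - 4*k + 1)/3.
Then R = B(k−1)f/C = k*(k**2 - 4*k + 1)/((k - 2)*(3*k + 1)), so s_k = R(k)·t_k = k*(k**2 - 4*k + 1).
Δs = 3*k**2 - 5*k - 2, as required.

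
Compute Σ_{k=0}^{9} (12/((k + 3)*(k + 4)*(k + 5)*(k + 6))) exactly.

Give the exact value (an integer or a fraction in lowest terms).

Σ = 89/1365

r(k) = (k + 3)/(k + 7) after simplifying.
Take A(k)=k + 3, B(k)=k + 7, C(k)=1.
Solve (k + 3)·f(k+1) − (k + 6)·f(k) = 1.
From deg A=1, deg B=1, deg C=0: d=3.
Solve for f: f(k) = k*(k**2 + 12*k + 47)/180 (degree 3 ≤ 3).
Certificate R = B(k−1)f/C = k*(k + 6)*(k**2 + 12*k + 47)/180 gives s_k = k*(k**2 + 12*k + 47)/(15*(k + 3)*(k + 4)*(k + 5)).
Verify: 12/(k**4 + 18*k**3 + 119*k**2 + 342*k + 360) matches t_k.
Evaluate s at k=10 and k=0: 89/1365 and 0; difference 89/1365.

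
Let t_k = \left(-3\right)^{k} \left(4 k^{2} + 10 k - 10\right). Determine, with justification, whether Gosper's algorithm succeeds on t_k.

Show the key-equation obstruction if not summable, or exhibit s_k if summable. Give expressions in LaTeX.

Yes. s_k = \left(-3\right)^{k} \left(- k^{2} - k + 4\right).

t_(k+1)/t_k = 3*(-5*k - 2*(k + 1)**2)/(2*k**2 + 5*k - 5).
Take A(k)=-3, B(k)=1, C(k)=k**2 + 5*k/2 - 5/2.
f must satisfy (-3)·f(k+1) − (1)·f(k) = k**2 + 5*k/2 - 5/2.
From deg A=0, deg B=0, deg C=2: d=2.
Match coefficients ⇒ f(k) = -(k**2 + k - 4)/4.
So s_k = (B(k−1)f/C)·t_k = (-(k**2 + k - 4)/(2*(2*k**2 + 5*k - 5)))·t_k = (-3)**k*(-k**2 - k + 4).
Check: Δs_k = (-3)**k*(4*k**2 + 10*k - 10). ✓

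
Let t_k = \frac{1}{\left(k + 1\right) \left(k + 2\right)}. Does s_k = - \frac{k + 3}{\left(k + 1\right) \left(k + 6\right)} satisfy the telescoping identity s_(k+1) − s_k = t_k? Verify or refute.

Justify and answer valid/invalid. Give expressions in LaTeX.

s_(k+1) = (-k - 4)/((k + 2)*(k + 7))
s_(k+1) − s_k = (k**2 + 7*k + 18)/(k**4 + 16*k**3 + 83*k**2 + 152*k + 84)
(s_(k+1) − s_k) − t_k = 6*(-k - 4)/(k**4 + 16*k**3 + 83*k**2 + 152*k + 84)

Invalid: residual \frac{6 \left(- k - 4\right)}{k^{4} + 16 k^{3} + 83 k^{2} + 152 k + 84} ≠ 0.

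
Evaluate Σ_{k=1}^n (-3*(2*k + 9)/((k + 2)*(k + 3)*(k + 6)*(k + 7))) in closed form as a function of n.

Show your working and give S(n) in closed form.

S(n) = n*(-n - 10)/(7*(n**2 + 10*n + 21))

t_(k+1)/t_k = (k + 2)*(k + 6)*(2*k + 11)/((k + 4)*(k + 8)*(2*k + 9)).
Gosper form: A/B · C(k+1)/C(k) with A=k + 2, B=k + 8, C=k**3 + 27*k**2/2 + 121*k/2 + 90.
f must satisfy (k + 2)·f(k+1) − (k + 7)·f(k) = k**3 + 27*k**2/2 + 121*k/2 + 90.
Bound: deg f ≤ 5.
Solve for f: f(k) = k*(k + 3)*(k + 4)*(k + 5)*(k + 8)/24 (degree 5 ≤ 5).
Certificate R = B(k−1)f/C = k*(k + 3)*(k + 7)*(k + 8)/(12*(2*k + 9)) gives s_k = k*(-k - 8)/(4*(k**2 + 8*k + 12)).
Check: Δs_k = 3*(-2*k - 9)/(k**4 + 18*k**3 + 113*k**2 + 288*k + 252). ✓
Σ_(k=1)^n t_k = s_(n+1) − s_(1) = ((-n**2 - 10*n - 9)/(4*(n**2 + 10*n + 21))) − (-3/28), i.e. n*(-n - 10)/(7*(n**2 + 10*n + 21)).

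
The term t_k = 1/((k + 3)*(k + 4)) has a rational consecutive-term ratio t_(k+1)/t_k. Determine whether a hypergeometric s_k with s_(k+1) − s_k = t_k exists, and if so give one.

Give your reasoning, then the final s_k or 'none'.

s_k = k/(3*(k + 3))

Compute t_(k+1)/t_k: get (k + 3)/(k + 5).
So A=k + 3 and B=k + 5, with C=1.
Need (k + 3)·f(k+1) − (k + 4)·f(k) = 1.
d = 1 from the (1,1,0) case.
Solve for f: f(k) = k/3 (degree 1 ≤ 1).
Get s_k = R·t_k = k/(3*(k + 3)) with R(k) = B(k−1)f(k)/C(k) = k*(k + 4)/3.
s_(k+1) − s_k = 1/(k**2 + 7*k + 12) = t_k.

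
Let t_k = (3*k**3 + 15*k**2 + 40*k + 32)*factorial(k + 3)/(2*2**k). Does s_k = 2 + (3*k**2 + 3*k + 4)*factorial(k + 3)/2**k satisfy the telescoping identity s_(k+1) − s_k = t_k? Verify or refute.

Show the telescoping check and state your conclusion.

s_(k+1) = 2**(-k - 1)*(3*k + 3*(k + 1)**2 + 7)*factorial(k + 4) + 2
s_(k+1) − s_k = (3*k**3 + 15*k**2 + 40*k + 32)*factorial(k + 3)/(2*2**k)
(s_(k+1) − s_k) − t_k = 0

Valid — Δs_k = t_k.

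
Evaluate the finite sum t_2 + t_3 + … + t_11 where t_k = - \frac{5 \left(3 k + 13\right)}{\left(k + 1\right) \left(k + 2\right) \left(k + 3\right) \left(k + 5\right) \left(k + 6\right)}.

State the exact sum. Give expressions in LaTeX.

Compute t_(k+1)/t_k: get (k + 1)*(k + 5)*(3*k + 16)/((k + 4)*(k + 7)*(3*k + 13)).
So A=k + 1 and B=k + 7, with C=k**2 + 25*k/3 + 52/3.
f must satisfy (k + 1)·f(k+1) − (k + 6)·f(k) = k**2 + 25*k/3 + 52/3.
Bound: deg f ≤ 5.
A polynomial solution: f(k) = k*(k + 3)*(k + 4)*(k**2 + 8*k + 17)/30.
R(k) = B(k−1)·f(k)/C(k) = k*(k + 3)*(k + 6)*(k**2 + 8*k + 17)/(10*(3*k + 13)); s_k = R·t_k = k*(-k**2 - 8*k - 17)/(2*(k**3 + 8*k**2 + 17*k + 10)).
Check: Δs_k = 5*(-3*k - 13)/(k**5 + 17*k**4 + 107*k**3 + 307*k**2 + 396*k + 180). ✓
Telescoping: Σ = s_(12) − s_(2) = -771/1547 − (-37/84) = -1075/18564.

Σ = -1075/18564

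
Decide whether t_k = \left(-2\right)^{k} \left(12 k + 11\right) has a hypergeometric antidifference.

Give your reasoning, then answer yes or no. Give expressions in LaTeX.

Yes. s_k = \left(-2\right)^{k} \left(- 4 k - 1\right).

The ratio is 2*(-12*k - 23)/(12*k + 11).
Take A(k)=-2, B(k)=1, C(k)=k + 11/12.
Set up (-2)·f(k+1) − (1)·f(k) − (k + 11/12) = 0.
Bound: deg f ≤ 1.
Coefficient equations give f(k) = -(4*k + 1)/12.
Certificate R = B(k−1)f/C = -(4*k + 1)/(12*k + 11) gives s_k = (-2)**k*(-4*k - 1).
Check: Δs_k = (-2)**k*(12*k + 11). ✓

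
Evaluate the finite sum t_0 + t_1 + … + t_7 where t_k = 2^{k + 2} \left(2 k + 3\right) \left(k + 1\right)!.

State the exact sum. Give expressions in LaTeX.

Σ = 371589116

r(k) = 2*(k + 2)*(2*k + 5)/(2*k + 3) after simplifying.
A = 2*k + 4, B = 1, C = k + 3/2.
Key eq: (2*k + 4)·f(k+1) = (1)·f(k) + (k + 3/2).
From deg A=1, deg B=0, deg C=1: d=0.
Match coefficients ⇒ f(k) = 1/2.
Get s_k = R·t_k = 2**(k + 2)*factorial(k + 1) with R(k) = B(k−1)f(k)/C(k) = 1/(2*k + 3).
Δs = 2**(k + 2)*(2*k + 3)*factorial(k + 1), as required.
Evaluate s at k=8 and k=0: 371589120 and 4; difference 371589116.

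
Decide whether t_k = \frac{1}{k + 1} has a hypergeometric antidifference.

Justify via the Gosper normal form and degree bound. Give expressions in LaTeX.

No — key equation has no polynomial f.

t_(k+1)/t_k = (k + 1)/(k + 2).
A = k + 1, B = k + 2, C = 1.
f must satisfy (k + 1)·f(k+1) − (k + 1)·f(k) = 1.
deg f ≤ 0 (via 1,1,0).
f = c0 ⇒ A·f(k+1) − B(k−1)·f(k) − C = -1. The system {-1 = 0} is inconsistent; no antidifference.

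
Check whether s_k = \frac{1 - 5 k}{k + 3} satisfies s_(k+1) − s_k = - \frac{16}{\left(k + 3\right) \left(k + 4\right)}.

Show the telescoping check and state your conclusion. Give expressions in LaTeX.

Valid — Δs_k = t_k.

s_(k+1) = (-5*k - 4)/(k + 4)
s_(k+1) − s_k = -16/(k**2 + 7*k + 12)
(s_(k+1) − s_k) − t_k = 0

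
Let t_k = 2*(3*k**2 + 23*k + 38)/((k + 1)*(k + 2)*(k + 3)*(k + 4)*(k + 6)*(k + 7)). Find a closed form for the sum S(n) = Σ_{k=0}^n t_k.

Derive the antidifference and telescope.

S(n) = (n**3 + 13*n**2 + 50*n + 38)/(9*(n**3 + 13*n**2 + 50*n + 56))

The ratio is (k + 1)*(k + 6)*(23*k + 3*(k + 1)**2 + 61)/((k + 5)*(k + 8)*(3*k**2 + 23*k + 38)).
Factor: A=k + 1; B=k + 8; C=k**3 + 38*k**2/3 + 51*k + 190/3.
Set up (k + 1)·f(k+1) − (k + 7)·f(k) − (k**3 + 38*k**2/3 + 51*k + 190/3) = 0.
From deg A=1, deg B=1, deg C=3: d=6.
Solving with deg f ≤ 6: f(k) = k*(k + 2)*(k + 4)*(k + 5)*(k**2 + 10*k + 27)/54.
R(k) = B(k−1)·f(k)/C(k) = k*(k + 2)*(k + 4)*(k + 7)*(k**2 + 10*k + 27)/(18*(3*k**2 + 23*k + 38)); s_k = R·t_k = k*(k**2 + 10*k + 27)/(9*(k**3 + 10*k**2 + 27*k + 18)).
Verify: 2*(3*k**2 + 23*k + 38)/(k**6 + 23*k**5 + 207*k**4 + 925*k**3 + 2144*k**2 + 2412*k + 1008) matches t_k.
Σ_(k=0)^n t_k = s_(n+1) − s_(0) = ((n**3 + 13*n**2 + 50*n + 38)/(9*(n**3 + 13*n**2 + 50*n + 56))) − (0), i.e. (n**3 + 13*n**2 + 50*n + 38)/(9*(n**3 + 13*n**2 + 50*n + 56)).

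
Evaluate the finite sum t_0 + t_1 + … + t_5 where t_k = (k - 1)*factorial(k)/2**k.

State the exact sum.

Σ = 41/2

The ratio is k*(k + 1)/(2*(k - 1)).
So A=k/2 + 1/2 and B=1, with C=k - 1.
Set up (k/2 + 1/2)·f(k+1) − (1)·f(k) − (k - 1) = 0.
Bound: deg f ≤ 0.
Solving with deg f ≤ 0: f(k) = 2.
So s_k = (B(k−1)f/C)·t_k = (2/(k - 1))·t_k = 2**(1 - k)*factorial(k).
s_(k+1) − s_k = (k - 1)*factorial(k)/2**k = t_k.
Telescoping: Σ = s_(6) − s_(0) = 45/2 − (2) = 41/2.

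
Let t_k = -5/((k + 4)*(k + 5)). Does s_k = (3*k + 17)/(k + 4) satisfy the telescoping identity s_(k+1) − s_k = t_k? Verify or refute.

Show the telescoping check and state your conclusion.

s_(k+1) = (3*k + 20)/(k + 5)
s_(k+1) − s_k = -5/(k**2 + 9*k + 20)
(s_(k+1) − s_k) − t_k = 0

Valid — Δs_k = t_k.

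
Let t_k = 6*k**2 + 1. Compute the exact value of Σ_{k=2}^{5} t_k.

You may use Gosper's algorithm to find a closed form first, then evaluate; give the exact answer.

The ratio is (6*(k + 1)**2 + 1)/(6*k**2 + 1).
Normal form (A,B,C) = (1, 1, k**2 + 1/6).
Key eq: (1)·f(k+1) = (1)·f(k) + (k**2 + 1/6).
deg f ≤ 3 (via 0,0,2).
Match coefficients ⇒ f(k) = k*(2*k**2 - 3*k + 2)/6.
Get s_k = R·t_k = k*(2*k**2 - 3*k + 2) with R(k) = B(k−1)f(k)/C(k) = k*(2*k**2 - 3*k + 2)/(6*k**2 + 1).
Check: Δs_k = 6*k**2 + 1. ✓
Evaluate s at k=6 and k=2: 336 and 8; difference 328.

Σ = 328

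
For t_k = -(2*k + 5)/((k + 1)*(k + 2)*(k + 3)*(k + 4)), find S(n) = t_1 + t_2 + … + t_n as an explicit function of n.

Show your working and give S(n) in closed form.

r(k) = (k + 1)*(2*k + 7)/((k + 5)*(2*k + 5)) after simplifying.
Take A(k)=k + 1, B(k)=k + 5, C(k)=k + 5/2.
Need (k + 1)·f(k+1) − (k + 4)·f(k) = k + 5/2.
deg f ≤ 3 (via 1,1,1).
Coefficient equations give f(k) = k*(k + 2)*(k + 4)/6.
Get s_k = R·t_k = k*(-k - 4)/(3*(k**2 + 4*k + 3)) with R(k) = B(k−1)f(k)/C(k) = k*(k + 2)*(k + 4)**2/(3*(2*k + 5)).
Δs = (-2*k - 5)/(k**4 + 10*k**3 + 35*k**2 + 50*k + 24), as required.
Telescope: S(n) = s_(n+1) − s_(1) = (-n**2 - 6*n - 5)/(3*(n**2 + 6*n + 8)) − (-5/24) = n*(-n - 6)/(8*(n**2 + 6*n + 8)).

S(n) = n*(-n - 6)/(8*(n**2 + 6*n + 8))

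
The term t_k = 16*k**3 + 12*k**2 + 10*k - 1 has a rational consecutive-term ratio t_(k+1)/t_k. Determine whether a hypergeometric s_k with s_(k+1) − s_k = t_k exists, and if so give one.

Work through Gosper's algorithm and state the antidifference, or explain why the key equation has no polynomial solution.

Compute t_(k+1)/t_k: get (16*k**3 + 60*k**2 + 82*k + 37)/(16*k**3 + 12*k**2 + 10*k - 1).
Factor: A=1; B=1; C=k**3 + 3*k**2/4 + 5*k/8 - 1/16.
f must satisfy (1)·f(k+1) − (1)·f(k) = k**3 + 3*k**2/4 + 5*k/8 - 1/16.
Bound: deg f ≤ 4.
A polynomial solution: f(k) = k*(4*k**3 - 4*k**2 + 3*k - 4)/16.
Certificate R = B(k−1)f/C = k*(4*k**3 - 4*k**2 + 3*k - 4)/(16*k**3 + 12*k**2 + 10*k - 1) gives s_k = k*(4*k**3 - 4*k**2 + 3*k - 4).
Verify: 16*k**3 + 12*k**2 + 10*k - 1 matches t_k.

s_k = k*(4*k**3 - 4*k**2 + 3*k - 4)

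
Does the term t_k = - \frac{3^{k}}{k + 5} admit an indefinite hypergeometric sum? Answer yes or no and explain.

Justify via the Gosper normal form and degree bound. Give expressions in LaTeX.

No; the degree bound rules out any f.

Step 1: r(k) = 3*(k + 5)/(k + 6).
Factor: A=3*k + 15; B=k + 6; C=1.
Solve (3*k + 15)·f(k+1) − (k + 5)·f(k) = 1.
From deg A=1, deg B=1, deg C=0: d=-1.
d = -1 < 0 ⇒ no nonzero polynomial f; not summable.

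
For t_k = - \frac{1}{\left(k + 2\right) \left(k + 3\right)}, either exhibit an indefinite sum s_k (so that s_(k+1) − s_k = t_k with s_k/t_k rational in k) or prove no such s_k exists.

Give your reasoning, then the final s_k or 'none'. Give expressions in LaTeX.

s_k = - \frac{k}{2 k + 4}

Step 1: r(k) = (k + 2)/(k + 4).
Gosper form: A/B · C(k+1)/C(k) with A=k + 2, B=k + 4, C=1.
Key eq: (k + 2)·f(k+1) = (k + 3)·f(k) + (1).
Degrees (1,1,0) ⇒ d ≤ 1.
Match coefficients ⇒ f(k) = k/2.
So s_k = (B(k−1)f/C)·t_k = (k*(k + 3)/2)·t_k = -k/(2*k + 4).
Verify: -1/(k**2 + 5*k + 6) matches t_k.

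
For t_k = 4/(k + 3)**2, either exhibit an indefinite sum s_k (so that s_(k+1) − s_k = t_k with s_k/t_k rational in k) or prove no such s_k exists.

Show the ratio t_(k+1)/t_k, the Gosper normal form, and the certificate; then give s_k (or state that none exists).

not Gosper-summable; s_k does not exist

The ratio is (k + 3)**2/(k + 4)**2.
Factor: A=k**2 + 6*k + 9; B=k**2 + 8*k + 16; C=1.
Need (k**2 + 6*k + 9)·f(k+1) − (k**2 + 6*k + 9)·f(k) = 1.
Bound: deg f ≤ 0.
Write f(k) = c0. Then LHS − RHS = -1, requiring -1 = 0: contradictory. No certificate.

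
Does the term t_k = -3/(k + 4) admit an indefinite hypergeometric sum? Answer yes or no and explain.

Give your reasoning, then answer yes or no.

No. Not Gosper-summable.

Ratio r(k) = (k + 4)/(k + 5).
Gosper form: A/B · C(k+1)/C(k) with A=k + 4, B=k + 5, C=1.
Need (k + 4)·f(k+1) − (k + 4)·f(k) = 1.
d = 0 from the (1,1,0) case.
Write f(k) = c0. Then LHS − RHS = -1, requiring -1 = 0: contradictory. No certificate.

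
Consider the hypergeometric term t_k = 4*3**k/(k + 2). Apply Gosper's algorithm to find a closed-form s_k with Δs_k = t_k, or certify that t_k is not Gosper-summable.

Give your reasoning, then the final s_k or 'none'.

not Gosper-summable; s_k does not exist

Ratio r(k) = 3*(k + 2)/(k + 3).
Gosper form: A/B · C(k+1)/C(k) with A=3*k + 6, B=k + 3, C=1.
Solve (3*k + 6)·f(k+1) − (k + 2)·f(k) = 1.
Degrees (1,1,0) ⇒ d ≤ -1.
Negative degree bound (-1): no f exists, t_k not Gosper-summable.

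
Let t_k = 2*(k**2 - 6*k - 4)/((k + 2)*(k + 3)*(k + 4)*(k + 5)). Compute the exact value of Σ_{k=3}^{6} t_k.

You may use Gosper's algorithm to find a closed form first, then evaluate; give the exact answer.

Σ = -97/3465

Compute t_(k+1)/t_k: get (k**3 - 2*k**2 - 17*k - 18)/(k**3 - 40*k - 24).
A = k + 2, B = k + 6, C = k**2 - 6*k - 4.
f must satisfy (k + 2)·f(k+1) − (k + 5)·f(k) = k**2 - 6*k - 4.
From deg A=1, deg B=1, deg C=2: d=3.
A polynomial solution: f(k) = -k*(k**2 + 33*k + 14)/24.
Then R = B(k−1)f/C = -k*(k + 5)*(k**2 + 33*k + 14)/(24*(k**2 - 6*k - 4)), so s_k = R(k)·t_k = k*(-k**2 - 33*k - 14)/(12*(k + 2)*(k + 3)*(k + 4)).
s_(k+1) − s_k = 2*(k**2 - 6*k - 4)/(k**4 + 14*k**3 + 71*k**2 + 154*k + 120) = t_k.
Sum = s_(7) − s_(3); s_(7) = -343/1980, s_(3) = -61/420 ⇒ -97/3465.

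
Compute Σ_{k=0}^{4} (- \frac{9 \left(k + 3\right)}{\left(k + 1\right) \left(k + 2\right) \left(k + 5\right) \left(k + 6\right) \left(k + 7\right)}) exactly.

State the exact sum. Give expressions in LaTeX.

t_(k+1)/t_k = (k + 1)*(k + 4)*(k + 5)/((k + 3)**2*(k + 8)).
Factor: A=k + 1; B=k + 8; C=k**3 + 10*k**2 + 33*k + 36.
Key eq: (k + 1)·f(k+1) = (k + 7)·f(k) + (k**3 + 10*k**2 + 33*k + 36).
Bound: deg f ≤ 6.
Match coefficients ⇒ f(k) = k*(k + 2)*(k + 3)*(k + 4)*(k**2 + 12*k + 41)/90.
Then R = B(k−1)f/C = k*(k + 2)*(k + 7)*(k**2 + 12*k + 41)/(90*(k + 3)), so s_k = R(k)·t_k = k*(-k**2 - 12*k - 41)/(10*(k**3 + 12*k**2 + 41*k + 30)).
Δs = 9*(-k - 3)/(k**5 + 21*k**4 + 163*k**3 + 567*k**2 + 844*k + 420), as required.
Σ_(k=0)^(4) t_k = s_(5) − s_(0) = -21/220 − (0) = -21/220.

Σ = -21/220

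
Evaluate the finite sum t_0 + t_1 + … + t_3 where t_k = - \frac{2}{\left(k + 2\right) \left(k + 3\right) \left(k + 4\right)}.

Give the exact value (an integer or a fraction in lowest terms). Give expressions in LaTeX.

The ratio is (k + 2)/(k + 5).
Factor: A=k + 2; B=k + 5; C=1.
Key eq: (k + 2)·f(k+1) = (k + 4)·f(k) + (1).
From deg A=1, deg B=1, deg C=0: d=2.
Solve for f: f(k) = k*(k + 5)/12 (degree 2 ≤ 2).
Certificate R = B(k−1)f/C = k*(k + 4)*(k + 5)/12 gives s_k = k*(-k - 5)/(6*(k + 2)*(k + 3)).
Verify: -2/(k**3 + 9*k**2 + 26*k + 24) matches t_k.
Σ_(k=0)^(3) t_k = s_(4) − s_(0) = -1/7 − (0) = -1/7.

Σ = -1/7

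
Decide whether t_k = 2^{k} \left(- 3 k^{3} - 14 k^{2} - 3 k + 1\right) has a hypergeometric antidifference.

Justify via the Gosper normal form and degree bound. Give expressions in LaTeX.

Yes. s_k = 2^{k} \left(- 3 k^{3} + 4 k^{2} - k + 1\right).

Step 1: r(k) = 2*(3*k**3 + 23*k**2 + 40*k + 19)/(3*k**3 + 14*k**2 + 3*k - 1).
Normal form (A,B,C) = (2, 1, k**3 + 14*k**2/3 + k - 1/3).
Need (2)·f(k+1) − (1)·f(k) = k**3 + 14*k**2/3 + k - 1/3.
Bound: deg f ≤ 3.
A polynomial solution: f(k) = (3*k**3 - 4*k**2 + k - 1)/3.
Certificate R = B(k−1)f/C = (3*k**3 - 4*k**2 + k - 1)/(3*k**3 + 14*k**2 + 3*k - 1) gives s_k = 2**k*(-3*k**3 + 4*k**2 - k + 1).
Verify: 2**k*(-3*k**3 - 14*k**2 - 3*k + 1) matches t_k.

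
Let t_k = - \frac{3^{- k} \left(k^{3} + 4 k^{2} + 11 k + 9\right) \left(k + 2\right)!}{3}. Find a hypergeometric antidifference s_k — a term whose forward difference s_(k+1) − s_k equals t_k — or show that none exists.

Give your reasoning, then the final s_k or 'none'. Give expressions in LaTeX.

The ratio is (k**4 + 10*k**3 + 43*k**2 + 91*k + 75)/(3*(k**3 + 4*k**2 + 11*k + 9)).
Gosper form: A/B · C(k+1)/C(k) with A=k/3 + 1, B=1, C=k**3 + 4*k**2 + 11*k + 9.
Key eq: (k/3 + 1)·f(k+1) = (1)·f(k) + (k**3 + 4*k**2 + 11*k + 9).
deg f ≤ 2 (via 1,0,3).
Solving with deg f ≤ 2: f(k) = 3*(k**2 + 2*k + 2).
Certificate R = B(k−1)f/C = 3*(k**2 + 2*k + 2)/(k**3 + 4*k**2 + 11*k + 9) gives s_k = -(k**2 + 2*k + 2)*factorial(k + 2)/3**k.
Verify: -(k**3 + 4*k**2 + 11*k + 9)*factorial(k + 2)/(3*3**k) matches t_k.

s_k = - 3^{- k} \left(k^{2} + 2 k + 2\right) \left(k + 2\right)!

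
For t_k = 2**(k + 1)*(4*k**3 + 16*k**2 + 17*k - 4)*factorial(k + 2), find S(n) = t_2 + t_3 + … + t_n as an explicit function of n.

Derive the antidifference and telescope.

S(n) = 8*2**n*n**2*factorial(n + 3) + 12*2**n*n*factorial(n + 3) - 4*2**n*factorial(n + 3) - 768

r(k) = 2*(4*k**4 + 40*k**3 + 145*k**2 + 216*k + 99)/(4*k**3 + 16*k**2 + 17*k - 4) after simplifying.
So A=2*k + 6 and B=1, with C=k**3 + 4*k**2 + 17*k/4 - 1.
Solve (2*k + 6)·f(k+1) − (1)·f(k) = k**3 + 4*k**2 + 17*k/4 - 1.
Bound: deg f ≤ 2.
Solving with deg f ≤ 2: f(k) = (2*k**2 - k - 2)/4.
Get s_k = R·t_k = 2**(k + 1)*(2*k**2 - k - 2)*factorial(k + 2) with R(k) = B(k−1)f(k)/C(k) = (2*k**2 - k - 2)/(4*k**3 + 16*k**2 + 17*k - 4).
Check: Δs_k = 2**(k + 1)*(4*k**3 + 16*k**2 + 17*k - 4)*factorial(k + 2). ✓
s_(n+1) = 2**(n + 2)*(2*n**2 + 3*n - 1)*factorial(n + 3) and s_(2) = 768, so S(n) = 8*2**n*n**2*factorial(n + 3) + 12*2**n*n*factorial(n + 3) - 4*2**n*factorial(n + 3) - 768.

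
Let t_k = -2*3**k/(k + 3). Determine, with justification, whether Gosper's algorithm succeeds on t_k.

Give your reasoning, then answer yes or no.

t_(k+1)/t_k = 3*(k + 3)/(k + 4).
So A=3*k + 9 and B=k + 4, with C=1.
Solve (3*k + 9)·f(k+1) − (k + 3)·f(k) = 1.
deg f ≤ -1 (via 1,1,0).
deg f ≤ -1 is impossible — no certificate.

No; the degree bound rules out any f.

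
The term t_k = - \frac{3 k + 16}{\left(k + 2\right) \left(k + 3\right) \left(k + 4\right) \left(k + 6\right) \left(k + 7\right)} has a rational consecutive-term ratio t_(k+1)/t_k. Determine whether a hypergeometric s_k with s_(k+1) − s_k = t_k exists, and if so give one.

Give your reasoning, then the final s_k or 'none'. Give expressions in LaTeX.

s_k = \frac{k \left(- k^{2} - 11 k - 36\right)}{36 \left(k^{3} + 11 k^{2} + 36 k + 36\right)}

r(k) = (k + 2)*(k + 6)*(3*k + 19)/((k + 5)*(k + 8)*(3*k + 16)) after simplifying.
A = k + 2, B = k + 8, C = k**2 + 31*k/3 + 80/3.
Key eq: (k + 2)·f(k+1) = (k + 7)·f(k) + (k**2 + 31*k/3 + 80/3).
From deg A=1, deg B=1, deg C=2: d=5.
Solving with deg f ≤ 5: f(k) = k*(k + 4)*(k + 5)*(k**2 + 11*k + 36)/108.
Get s_k = R·t_k = k*(-k**2 - 11*k - 36)/(36*(k**3 + 11*k**2 + 36*k + 36)) with R(k) = B(k−1)f(k)/C(k) = k*(k + 4)*(k + 7)*(k**2 + 11*k + 36)/(36*(3*k + 16)).
Verify: (-3*k - 16)/(k**5 + 22*k**4 + 185*k**3 + 740*k**2 + 1404*k + 1008) matches t_k.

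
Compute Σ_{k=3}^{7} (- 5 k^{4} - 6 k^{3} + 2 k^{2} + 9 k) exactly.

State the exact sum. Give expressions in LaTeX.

Ratio r(k) = (5*k**3 + 26*k**2 + 46*k + 25)/(5*k**3 + 6*k**2 - 2*k - 9).
Gosper form: A/B · C(k+1)/C(k) with A=1, B=1, C=k**4 + 6*k**3/5 - 2*k**2/5 - 9*k/5.
Set up (1)·f(k+1) − (1)·f(k) − (k**4 + 6*k**3/5 - 2*k**2/5 - 9*k/5) = 0.
deg f ≤ 5 (via 0,0,4).
Solving with deg f ≤ 5: f(k) = k*(k - 2)*(k - 1)*(k**2 + 2*k + 2)/5.
So s_k = (B(k−1)f/C)·t_k = ((k - 2)*(k**2 + 2*k + 2)/(5*k**2 + 11*k + 9))·t_k = k*(-k**4 + k**3 + 2*k**2 + 2*k - 4).
Verify: k*(-5*k**3 - 6*k**2 + 2*k + 9) matches t_k.
Evaluate s at k=8 and k=3: -27552 and -102; difference -27450.

Σ = -27450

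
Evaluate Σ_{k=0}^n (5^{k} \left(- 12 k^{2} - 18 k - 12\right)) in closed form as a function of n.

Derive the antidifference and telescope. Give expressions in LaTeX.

Ratio r(k) = 5*(2*k**2 + 7*k + 7)/(2*k**2 + 3*k + 2).
So A=5 and B=1, with C=k**2 + 3*k/2 + 1.
f must satisfy (5)·f(k+1) − (1)·f(k) = k**2 + 3*k/2 + 1.
From deg A=0, deg B=0, deg C=2: d=2.
A polynomial solution: f(k) = (k**2 - k + 1)/4.
Then R = B(k−1)f/C = (k**2 - k + 1)/(2*(2*k**2 + 3*k + 2)), so s_k = R(k)·t_k = 3*5**k*(-k**2 + k - 1).
Δs = 5**k*(-12*k**2 - 18*k - 12), as required.
Σ_(k=0)^n t_k = s_(n+1) − s_(0) = (15*5**n*(-n**2 - n - 1)) − (-3), i.e. -15*5**n*n**2 - 15*5**n*n - 15*5**n + 3.

S(n) = - 15 \cdot 5^{n} n^{2} - 15 \cdot 5^{n} n - 15 \cdot 5^{n} + 3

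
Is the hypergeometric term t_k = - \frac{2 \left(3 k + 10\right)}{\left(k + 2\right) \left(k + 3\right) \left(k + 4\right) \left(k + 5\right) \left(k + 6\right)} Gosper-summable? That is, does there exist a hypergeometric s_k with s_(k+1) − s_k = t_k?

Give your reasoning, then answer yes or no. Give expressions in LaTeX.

Yes. s_k = \frac{k \left(- k^{2} - 11 k - 38\right)}{20 \left(k^{3} + 11 k^{2} + 38 k + 40\right)}.

The ratio is (k + 2)*(3*k + 13)/((k + 7)*(3*k + 10)).
So A=k + 2 and B=k + 7, with C=k + 10/3.
Set up (k + 2)·f(k+1) − (k + 6)·f(k) − (k + 10/3) = 0.
d = 4 from the (1,1,1) case.
Match coefficients ⇒ f(k) = k*(k + 3)*(k**2 + 11*k + 38)/120.
R(k) = B(k−1)·f(k)/C(k) = k*(k + 3)*(k + 6)*(k**2 + 11*k + 38)/(40*(3*k + 10)); s_k = R·t_k = k*(-k**2 - 11*k - 38)/(20*(k**3 + 11*k**2 + 38*k + 40)).
Check: Δs_k = 2*(-3*k - 10)/(k**5 + 20*k**4 + 155*k**3 + 580*k**2 + 1044*k + 720). ✓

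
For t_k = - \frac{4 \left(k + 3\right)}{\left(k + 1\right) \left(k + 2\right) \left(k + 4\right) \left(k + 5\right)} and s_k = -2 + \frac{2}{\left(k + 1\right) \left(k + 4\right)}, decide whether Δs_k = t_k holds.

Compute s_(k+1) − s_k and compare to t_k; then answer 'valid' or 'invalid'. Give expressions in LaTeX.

Valid: the claim telescopes to t_k.

s_(k+1) = -2 + 2/((k + 2)*(k + 5))
s_(k+1) − s_k = 4*(-k - 3)/(k**4 + 12*k**3 + 49*k**2 + 78*k + 40)
(s_(k+1) − s_k) − t_k = 0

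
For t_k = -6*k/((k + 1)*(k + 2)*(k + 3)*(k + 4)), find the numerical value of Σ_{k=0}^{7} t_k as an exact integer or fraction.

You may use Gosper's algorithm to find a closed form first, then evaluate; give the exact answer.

Σ = -14/99

Step 1: r(k) = (k + 1)**2/(k*(k + 5)).
A = k + 1, B = k + 5, C = k.
Need (k + 1)·f(k+1) − (k + 4)·f(k) = k.
Bound: deg f ≤ 3.
Solve for f: f(k) = k*(k - 1)*(k + 7)/36 (degree 3 ≤ 3).
Certificate R = B(k−1)f/C = (k - 1)*(k + 4)*(k + 7)/36 gives s_k = k*(-k**2 - 6*k + 7)/(6*(k + 1)*(k + 2)*(k + 3)).
Verify: -6*k/(k**4 + 10*k**3 + 35*k**2 + 50*k + 24) matches t_k.
Evaluate s at k=8 and k=0: -14/99 and 0; difference -14/99.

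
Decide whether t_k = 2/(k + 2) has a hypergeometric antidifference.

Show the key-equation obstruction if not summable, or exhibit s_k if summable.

Ratio r(k) = (k + 2)/(k + 3).
A = k + 2, B = k + 3, C = 1.
Need (k + 2)·f(k+1) − (k + 2)·f(k) = 1.
d = 0 from the (1,1,0) case.
Put f(k) = c0: A·f(k+1) − B(k−1)·f(k) − C = -1; need -1 = 0 — inconsistent ⇒ no f, not summable.

No — t_k has no hypergeometric antidifference.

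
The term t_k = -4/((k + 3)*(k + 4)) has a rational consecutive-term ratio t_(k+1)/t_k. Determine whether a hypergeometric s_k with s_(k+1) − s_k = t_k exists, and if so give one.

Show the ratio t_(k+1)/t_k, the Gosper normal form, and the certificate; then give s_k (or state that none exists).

s_k = -4*k/(3*k + 9)

Step 1: r(k) = (k + 3)/(k + 5).
Take A(k)=k + 3, B(k)=k + 5, C(k)=1.
Need (k + 3)·f(k+1) − (k + 4)·f(k) = 1.
deg f ≤ 1 (via 1,1,0).
Solve for f: f(k) = k/3 (degree 1 ≤ 1).
R(k) = B(k−1)·f(k)/C(k) = k*(k + 4)/3; s_k = R·t_k = -4*k/(3*k + 9).
s_(k+1) − s_k = -4/(k**2 + 7*k + 12) = t_k.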